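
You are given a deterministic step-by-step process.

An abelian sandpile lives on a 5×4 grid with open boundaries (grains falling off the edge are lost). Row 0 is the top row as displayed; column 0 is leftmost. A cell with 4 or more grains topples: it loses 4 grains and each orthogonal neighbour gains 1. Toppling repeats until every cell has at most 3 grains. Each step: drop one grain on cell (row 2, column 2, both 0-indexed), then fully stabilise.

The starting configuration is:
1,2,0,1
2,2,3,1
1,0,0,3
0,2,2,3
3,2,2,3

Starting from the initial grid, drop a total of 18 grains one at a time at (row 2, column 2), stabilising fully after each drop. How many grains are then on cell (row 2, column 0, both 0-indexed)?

3

t=0: 1,2,0,1
2,2,3,1
1,0,0,3
0,2,2,3
3,2,2,3
t=1: 1,2,0,1
2,2,3,1
1,0,1,3
0,2,2,3
3,2,2,3
t=2: 1,2,0,1
2,2,3,1
1,0,2,3
0,2,2,3
3,2,2,3
t=3: 1,2,0,1
2,2,3,1
1,0,3,3
0,2,2,3
3,2,2,3
t=4: 1,2,1,1
2,3,0,3
1,1,3,1
0,3,1,2
3,3,0,1
t=5: 1,2,1,1
2,3,1,3
1,2,0,2
0,3,2,2
3,3,0,1
t=6: 1,2,1,1
2,3,1,3
1,2,1,2
0,3,2,2
3,3,0,1
t=7: 1,2,1,1
2,3,1,3
1,2,2,2
0,3,2,2
3,3,0,1
t=8: 1,2,1,1
2,3,1,3
1,2,3,2
0,3,2,2
3,3,0,1
t=9: 1,2,1,1
2,3,2,3
1,3,0,3
0,3,3,2
3,3,0,1
t=10: 1,2,1,1
2,3,2,3
1,3,1,3
0,3,3,2
3,3,0,1
t=11: 1,2,1,1
2,3,2,3
1,3,2,3
0,3,3,2
3,3,0,1
t=12: 1,2,1,1
2,3,2,3
1,3,3,3
0,3,3,2
3,3,0,1
t=13: 1,3,2,2
3,1,2,1
2,3,0,3
2,2,3,0
0,1,2,2
t=14: 1,3,2,2
3,1,2,1
2,3,1,3
2,2,3,0
0,1,2,2
t=15: 1,3,2,2
3,1,2,1
2,3,2,3
2,2,3,0
0,1,2,2
t=16: 1,3,2,2
3,1,2,1
2,3,3,3
2,2,3,0
0,1,2,2
t=17: 1,3,2,2
3,2,3,2
3,1,3,0
3,0,1,2
0,2,3,2
t=18: 1,3,3,2
3,3,0,3
3,2,1,1
3,0,2,2
0,2,3,2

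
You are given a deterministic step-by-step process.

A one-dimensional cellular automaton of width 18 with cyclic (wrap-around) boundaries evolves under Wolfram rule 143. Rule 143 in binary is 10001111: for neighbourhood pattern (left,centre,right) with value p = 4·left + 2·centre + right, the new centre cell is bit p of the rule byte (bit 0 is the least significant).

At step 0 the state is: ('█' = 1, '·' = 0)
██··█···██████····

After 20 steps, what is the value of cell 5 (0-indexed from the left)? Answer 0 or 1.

t=0: ██··█···██████····
t=1: █··██·███████··███
t=2: ··██··██████··████
t=3: ·██··██████··████·
t=4: ██··██████··████··
t=5: █··██████··████··█
t=6: ··██████··████··██
t=7: ·██████··████··██·
t=8: ██████··████··██··
t=9: █████··████··██··█
t=10: ████··████··██··██
t=11: ███··████··██··███
t=12: ██··████··██··████
t=13: █··████··██··█████
t=14: ··████··██··██████
t=15: ·████··██··██████·
t=16: ████··██··██████··
t=17: ███··██··██████··█
t=18: ██··██··██████··██
t=19: █··██··██████··███
t=20: ··██··██████··████

0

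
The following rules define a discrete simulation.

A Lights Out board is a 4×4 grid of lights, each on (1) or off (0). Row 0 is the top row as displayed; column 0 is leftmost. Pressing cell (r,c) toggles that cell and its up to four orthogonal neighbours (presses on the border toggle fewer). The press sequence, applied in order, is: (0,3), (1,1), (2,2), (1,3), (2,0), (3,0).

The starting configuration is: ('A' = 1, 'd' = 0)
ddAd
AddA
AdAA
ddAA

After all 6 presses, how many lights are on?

10

t=0: ddAd
AddA
AdAA
ddAA
t=1: dddA
Addd
AdAA
ddAA
t=2: dAdA
dAAd
AAAA
ddAA
t=3: dAdA
dAdd
Addd
dddA
t=4: dAdd
dAAA
AddA
dddA
t=5: dAdd
AAAA
dAdA
AddA
t=6: dAdd
AAAA
AAdA
dAdA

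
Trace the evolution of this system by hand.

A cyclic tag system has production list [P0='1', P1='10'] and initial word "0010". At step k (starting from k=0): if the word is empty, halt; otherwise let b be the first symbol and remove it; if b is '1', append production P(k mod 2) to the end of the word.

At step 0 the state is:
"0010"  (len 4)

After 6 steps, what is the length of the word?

gen 0: "0010"  (len 4)
gen 1: "010"  (len 3)
gen 2: "10"  (len 2)
gen 3: "01"  (len 2)
gen 4: "1"  (len 1)
gen 5: "1"  (len 1)
gen 6: "10"  (len 2)

2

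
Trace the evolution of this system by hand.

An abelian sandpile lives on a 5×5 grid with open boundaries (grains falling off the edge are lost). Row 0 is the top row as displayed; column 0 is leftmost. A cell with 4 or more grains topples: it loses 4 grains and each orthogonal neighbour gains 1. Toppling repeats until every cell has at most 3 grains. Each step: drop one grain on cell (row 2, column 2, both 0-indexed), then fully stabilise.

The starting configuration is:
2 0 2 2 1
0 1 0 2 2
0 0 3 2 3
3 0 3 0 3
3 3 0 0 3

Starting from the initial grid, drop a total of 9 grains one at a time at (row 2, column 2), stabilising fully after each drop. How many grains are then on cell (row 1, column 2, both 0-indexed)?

3

step 0: 2 0 2 2 1
0 1 0 2 2
0 0 3 2 3
3 0 3 0 3
3 3 0 0 3
step 1: 2 0 2 2 1
0 1 1 2 2
0 1 1 3 3
3 1 0 1 3
3 3 1 0 3
step 2: 2 0 2 2 1
0 1 1 2 2
0 1 2 3 3
3 1 0 1 3
3 3 1 0 3
step 3: 2 0 2 2 1
0 1 1 2 2
0 1 3 3 3
3 1 0 1 3
3 3 1 0 3
step 4: 2 0 2 2 1
0 1 2 3 3
0 2 1 1 1
3 1 1 3 1
3 3 1 1 0
step 5: 2 0 2 2 1
0 1 2 3 3
0 2 2 1 1
3 1 1 3 1
3 3 1 1 0
step 6: 2 0 2 2 1
0 1 2 3 3
0 2 3 1 1
3 1 1 3 1
3 3 1 1 0
step 7: 2 0 2 2 1
0 1 3 3 3
0 3 0 2 1
3 1 2 3 1
3 3 1 1 0
step 8: 2 0 2 2 1
0 1 3 3 3
0 3 1 2 1
3 1 2 3 1
3 3 1 1 0
step 9: 2 0 2 2 1
0 1 3 3 3
0 3 2 2 1
3 1 2 3 1
3 3 1 1 0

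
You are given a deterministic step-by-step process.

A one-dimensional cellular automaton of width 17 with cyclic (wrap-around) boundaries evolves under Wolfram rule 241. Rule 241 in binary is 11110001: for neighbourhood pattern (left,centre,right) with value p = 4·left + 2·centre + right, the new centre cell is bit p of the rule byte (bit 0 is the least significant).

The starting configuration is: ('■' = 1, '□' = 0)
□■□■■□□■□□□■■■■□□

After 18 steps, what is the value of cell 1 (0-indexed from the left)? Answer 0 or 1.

0

0) □■□■■□□■□□□■■■■□□
1) □□■□■■□□■■□□■■■■■
2) ■□□■□■■□□■■□□■■■■
3) ■■□□■□■■□□■■□□■■■
4) ■■■□□■□■■□□■■□□■■
5) ■■■■□□■□■■□□■■□□■
6) ■■■■■□□■□■■□□■■□□
7) □■■■■■□□■□■■□□■■□
8) □□■■■■■□□■□■■□□■■
9) ■□□■■■■■□□■□■■□□■
10) ■■□□■■■■■□□■□■■□□
11) □■■□□■■■■■□□■□■■□
12) □□■■□□■■■■■□□■□■■
13) ■□□■■□□■■■■■□□■□■
14) ■■□□■■□□■■■■■□□■□
15) □■■□□■■□□■■■■■□□■
16) ■□■■□□■■□□■■■■■□□
17) □■□■■□□■■□□■■■■■□
18) □□■□■■□□■■□□■■■■■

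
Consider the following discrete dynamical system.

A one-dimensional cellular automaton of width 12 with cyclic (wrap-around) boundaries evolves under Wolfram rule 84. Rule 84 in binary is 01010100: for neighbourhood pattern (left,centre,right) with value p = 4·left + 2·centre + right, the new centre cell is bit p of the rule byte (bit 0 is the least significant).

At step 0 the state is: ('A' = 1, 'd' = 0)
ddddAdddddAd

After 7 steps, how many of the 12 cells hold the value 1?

gen 0: ddddAdddddAd
gen 1: ddddAAddddAA
gen 2: AddddAAddddA
gen 3: AAddddAAdddd
gen 4: dAAddddAAddd
gen 5: ddAAddddAAdd
gen 6: dddAAddddAAd
gen 7: ddddAAddddAA

4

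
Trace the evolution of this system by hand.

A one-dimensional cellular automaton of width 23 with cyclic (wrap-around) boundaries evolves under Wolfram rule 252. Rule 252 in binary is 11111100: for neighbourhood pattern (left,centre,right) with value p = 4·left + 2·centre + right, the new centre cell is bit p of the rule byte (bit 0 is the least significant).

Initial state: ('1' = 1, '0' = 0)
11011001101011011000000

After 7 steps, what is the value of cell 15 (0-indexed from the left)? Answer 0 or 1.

step 0: 11011001101011011000000
step 1: 11111101111111111100000
step 2: 11111111111111111110000
step 3: 11111111111111111111000
step 4: 11111111111111111111100
step 5: 11111111111111111111110
step 6: 11111111111111111111111
step 7: 11111111111111111111111

1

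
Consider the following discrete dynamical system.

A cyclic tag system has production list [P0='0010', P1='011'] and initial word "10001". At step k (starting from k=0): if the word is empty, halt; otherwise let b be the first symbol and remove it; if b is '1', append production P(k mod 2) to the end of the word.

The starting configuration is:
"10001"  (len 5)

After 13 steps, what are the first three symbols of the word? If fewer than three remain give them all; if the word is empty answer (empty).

011

k=0  "10001"  (len 5)
k=1  "00010010"  (len 8)
k=2  "0010010"  (len 7)
k=3  "010010"  (len 6)
k=4  "10010"  (len 5)
k=5  "00100010"  (len 8)
k=6  "0100010"  (len 7)
k=7  "100010"  (len 6)
k=8  "00010011"  (len 8)
k=9  "0010011"  (len 7)
k=10  "010011"  (len 6)
k=11  "10011"  (len 5)
k=12  "0011011"  (len 7)
k=13  "011011"  (len 6)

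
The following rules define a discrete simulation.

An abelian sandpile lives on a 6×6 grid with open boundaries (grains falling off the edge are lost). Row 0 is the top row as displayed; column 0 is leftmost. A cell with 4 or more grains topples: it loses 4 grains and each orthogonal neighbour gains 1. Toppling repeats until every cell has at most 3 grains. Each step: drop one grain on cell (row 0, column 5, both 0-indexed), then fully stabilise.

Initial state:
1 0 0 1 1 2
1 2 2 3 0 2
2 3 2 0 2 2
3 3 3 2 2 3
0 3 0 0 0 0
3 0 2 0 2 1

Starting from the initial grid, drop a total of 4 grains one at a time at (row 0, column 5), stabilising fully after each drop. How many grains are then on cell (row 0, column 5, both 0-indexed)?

2

step 0: 1 0 0 1 1 2
1 2 2 3 0 2
2 3 2 0 2 2
3 3 3 2 2 3
0 3 0 0 0 0
3 0 2 0 2 1
step 1: 1 0 0 1 1 3
1 2 2 3 0 2
2 3 2 0 2 2
3 3 3 2 2 3
0 3 0 0 0 0
3 0 2 0 2 1
step 2: 1 0 0 1 2 0
1 2 2 3 0 3
2 3 2 0 2 2
3 3 3 2 2 3
0 3 0 0 0 0
3 0 2 0 2 1
step 3: 1 0 0 1 2 1
1 2 2 3 0 3
2 3 2 0 2 2
3 3 3 2 2 3
0 3 0 0 0 0
3 0 2 0 2 1
step 4: 1 0 0 1 2 2
1 2 2 3 0 3
2 3 2 0 2 2
3 3 3 2 2 3
0 3 0 0 0 0
3 0 2 0 2 1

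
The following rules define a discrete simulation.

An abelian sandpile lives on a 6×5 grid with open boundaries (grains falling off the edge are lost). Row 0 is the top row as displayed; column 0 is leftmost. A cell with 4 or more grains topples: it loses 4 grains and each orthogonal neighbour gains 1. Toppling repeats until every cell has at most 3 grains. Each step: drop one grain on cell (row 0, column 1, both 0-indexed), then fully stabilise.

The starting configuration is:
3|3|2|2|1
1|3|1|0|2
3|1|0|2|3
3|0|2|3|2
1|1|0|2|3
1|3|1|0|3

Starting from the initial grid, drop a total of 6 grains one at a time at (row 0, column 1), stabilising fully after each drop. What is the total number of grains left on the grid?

k=0  3|3|2|2|1
1|3|1|0|2
3|1|0|2|3
3|0|2|3|2
1|1|0|2|3
1|3|1|0|3
k=1  0|2|3|2|1
3|0|2|0|2
3|2|0|2|3
3|0|2|3|2
1|1|0|2|3
1|3|1|0|3
k=2  0|3|3|2|1
3|0|2|0|2
3|2|0|2|3
3|0|2|3|2
1|1|0|2|3
1|3|1|0|3
k=3  1|1|0|3|1
3|1|3|0|2
3|2|0|2|3
3|0|2|3|2
1|1|0|2|3
1|3|1|0|3
k=4  1|2|0|3|1
3|1|3|0|2
3|2|0|2|3
3|0|2|3|2
1|1|0|2|3
1|3|1|0|3
k=5  1|3|0|3|1
3|1|3|0|2
3|2|0|2|3
3|0|2|3|2
1|1|0|2|3
1|3|1|0|3
k=6  2|0|1|3|1
3|2|3|0|2
3|2|0|2|3
3|0|2|3|2
1|1|0|2|3
1|3|1|0|3

52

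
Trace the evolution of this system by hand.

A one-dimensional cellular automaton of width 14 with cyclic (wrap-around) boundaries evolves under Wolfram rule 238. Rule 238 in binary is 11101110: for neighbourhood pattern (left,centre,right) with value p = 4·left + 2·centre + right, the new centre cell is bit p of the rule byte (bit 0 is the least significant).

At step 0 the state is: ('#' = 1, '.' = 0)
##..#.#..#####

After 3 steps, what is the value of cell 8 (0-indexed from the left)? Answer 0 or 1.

1

gen 0: ##..#.#..#####
gen 1: ##.####.######
gen 2: ##############
gen 3: ##############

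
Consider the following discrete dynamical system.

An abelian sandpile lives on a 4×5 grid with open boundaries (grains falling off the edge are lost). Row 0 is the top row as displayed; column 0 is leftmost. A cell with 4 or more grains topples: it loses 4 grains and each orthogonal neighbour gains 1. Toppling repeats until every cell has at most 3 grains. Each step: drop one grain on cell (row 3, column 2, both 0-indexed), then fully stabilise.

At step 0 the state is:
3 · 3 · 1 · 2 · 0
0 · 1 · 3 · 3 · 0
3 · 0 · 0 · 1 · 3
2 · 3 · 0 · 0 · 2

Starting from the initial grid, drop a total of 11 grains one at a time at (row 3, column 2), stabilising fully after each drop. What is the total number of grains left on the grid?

37

0) 3 · 3 · 1 · 2 · 0
0 · 1 · 3 · 3 · 0
3 · 0 · 0 · 1 · 3
2 · 3 · 0 · 0 · 2
1) 3 · 3 · 1 · 2 · 0
0 · 1 · 3 · 3 · 0
3 · 0 · 0 · 1 · 3
2 · 3 · 1 · 0 · 2
2) 3 · 3 · 1 · 2 · 0
0 · 1 · 3 · 3 · 0
3 · 0 · 0 · 1 · 3
2 · 3 · 2 · 0 · 2
3) 3 · 3 · 1 · 2 · 0
0 · 1 · 3 · 3 · 0
3 · 0 · 0 · 1 · 3
2 · 3 · 3 · 0 · 2
4) 3 · 3 · 1 · 2 · 0
0 · 1 · 3 · 3 · 0
3 · 1 · 1 · 1 · 3
3 · 0 · 1 · 1 · 2
5) 3 · 3 · 1 · 2 · 0
0 · 1 · 3 · 3 · 0
3 · 1 · 1 · 1 · 3
3 · 0 · 2 · 1 · 2
6) 3 · 3 · 1 · 2 · 0
0 · 1 · 3 · 3 · 0
3 · 1 · 1 · 1 · 3
3 · 0 · 3 · 1 · 2
7) 3 · 3 · 1 · 2 · 0
0 · 1 · 3 · 3 · 0
3 · 1 · 2 · 1 · 3
3 · 1 · 0 · 2 · 2
8) 3 · 3 · 1 · 2 · 0
0 · 1 · 3 · 3 · 0
3 · 1 · 2 · 1 · 3
3 · 1 · 1 · 2 · 2
9) 3 · 3 · 1 · 2 · 0
0 · 1 · 3 · 3 · 0
3 · 1 · 2 · 1 · 3
3 · 1 · 2 · 2 · 2
10) 3 · 3 · 1 · 2 · 0
0 · 1 · 3 · 3 · 0
3 · 1 · 2 · 1 · 3
3 · 1 · 3 · 2 · 2
11) 3 · 3 · 1 · 2 · 0
0 · 1 · 3 · 3 · 0
3 · 1 · 3 · 1 · 3
3 · 2 · 0 · 3 · 2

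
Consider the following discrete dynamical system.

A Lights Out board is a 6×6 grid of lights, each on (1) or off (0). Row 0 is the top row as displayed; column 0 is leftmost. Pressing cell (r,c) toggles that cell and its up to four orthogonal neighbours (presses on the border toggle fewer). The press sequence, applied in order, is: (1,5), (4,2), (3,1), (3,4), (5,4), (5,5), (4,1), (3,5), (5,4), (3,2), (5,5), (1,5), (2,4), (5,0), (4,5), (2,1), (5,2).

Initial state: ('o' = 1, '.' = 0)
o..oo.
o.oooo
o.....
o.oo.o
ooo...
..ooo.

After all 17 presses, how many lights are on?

19

0) o..oo.
o.oooo
o.....
o.oo.o
ooo...
..ooo.
1) o..ooo
o.oo..
o....o
o.oo.o
ooo...
..ooo.
2) o..ooo
o.oo..
o....o
o..o.o
o..o..
...oo.
3) o..ooo
o.oo..
oo...o
.ooo.o
oo.o..
...oo.
4) o..ooo
o.oo..
oo..oo
.oo.o.
oo.oo.
...oo.
5) o..ooo
o.oo..
oo..oo
.oo.o.
oo.o..
.....o
6) o..ooo
o.oo..
oo..oo
.oo.o.
oo.o.o
....o.
7) o..ooo
o.oo..
oo..oo
..o.o.
..oo.o
.o..o.
8) o..ooo
o.oo..
oo..o.
..o..o
..oo..
.o..o.
9) o..ooo
o.oo..
oo..o.
..o..o
..ooo.
.o.o.o
10) o..ooo
o.oo..
ooo.o.
.o.o.o
...oo.
.o.o.o
11) o..ooo
o.oo..
ooo.o.
.o.o.o
...ooo
.o.oo.
12) o..oo.
o.oooo
ooo.oo
.o.o.o
...ooo
.o.oo.
13) o..oo.
o.oo.o
oooo..
.o.ooo
...ooo
.o.oo.
14) o..oo.
o.oo.o
oooo..
.o.ooo
o..ooo
o..oo.
15) o..oo.
o.oo.o
oooo..
.o.oo.
o..o..
o..ooo
16) o..oo.
oooo.o
...o..
...oo.
o..o..
o..ooo
17) o..oo.
oooo.o
...o..
...oo.
o.oo..
ooo.oo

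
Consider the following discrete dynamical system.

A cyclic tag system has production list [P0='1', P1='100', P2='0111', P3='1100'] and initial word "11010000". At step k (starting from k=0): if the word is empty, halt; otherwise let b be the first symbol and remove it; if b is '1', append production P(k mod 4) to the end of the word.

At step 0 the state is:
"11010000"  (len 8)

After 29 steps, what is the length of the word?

[0] "11010000"  (len 8)
[1] "10100001"  (len 8)
[2] "0100001100"  (len 10)
[3] "100001100"  (len 9)
[4] "000011001100"  (len 12)
[5] "00011001100"  (len 11)
[6] "0011001100"  (len 10)
[7] "011001100"  (len 9)
[8] "11001100"  (len 8)
[9] "10011001"  (len 8)
[10] "0011001100"  (len 10)
[11] "011001100"  (len 9)
[12] "11001100"  (len 8)
[13] "10011001"  (len 8)
[14] "0011001100"  (len 10)
[15] "011001100"  (len 9)
[16] "11001100"  (len 8)
[17] "10011001"  (len 8)
[18] "0011001100"  (len 10)
[19] "011001100"  (len 9)
[20] "11001100"  (len 8)
[21] "10011001"  (len 8)
[22] "0011001100"  (len 10)
[23] "011001100"  (len 9)
[24] "11001100"  (len 8)
[25] "10011001"  (len 8)
[26] "0011001100"  (len 10)
[27] "011001100"  (len 9)
[28] "11001100"  (len 8)
[29] "10011001"  (len 8)

8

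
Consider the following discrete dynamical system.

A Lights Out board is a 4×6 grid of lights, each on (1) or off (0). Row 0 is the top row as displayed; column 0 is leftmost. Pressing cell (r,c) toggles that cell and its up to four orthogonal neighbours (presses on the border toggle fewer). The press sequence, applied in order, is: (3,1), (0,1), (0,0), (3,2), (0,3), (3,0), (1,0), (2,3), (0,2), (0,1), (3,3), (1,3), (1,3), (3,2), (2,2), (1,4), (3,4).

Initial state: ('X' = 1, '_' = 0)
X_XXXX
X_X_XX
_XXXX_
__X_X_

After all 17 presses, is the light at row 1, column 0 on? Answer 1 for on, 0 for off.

1

gen 0: X_XXXX
X_X_XX
_XXXX_
__X_X_
gen 1: X_XXXX
X_X_XX
__XXX_
XX__X_
gen 2: _X_XXX
XXX_XX
__XXX_
XX__X_
gen 3: X__XXX
_XX_XX
__XXX_
XX__X_
gen 4: X__XXX
_XX_XX
___XX_
X_XXX_
gen 5: X_X__X
_XXXXX
___XX_
X_XXX_
gen 6: X_X__X
_XXXXX
X__XX_
_XXXX_
gen 7: __X__X
X_XXXX
___XX_
_XXXX_
gen 8: __X__X
X_X_XX
__X___
_XX_X_
gen 9: _X_X_X
X___XX
__X___
_XX_X_
gen 10: X_XX_X
XX__XX
__X___
_XX_X_
gen 11: X_XX_X
XX__XX
__XX__
_X_X__
gen 12: X_X__X
XXXX_X
__X___
_X_X__
gen 13: X_XX_X
XX__XX
__XX__
_X_X__
gen 14: X_XX_X
XX__XX
___X__
__X___
gen 15: X_XX_X
XXX_XX
_XX___
______
gen 16: X_XXXX
XXXX__
_XX_X_
______
gen 17: X_XXXX
XXXX__
_XX___
___XXX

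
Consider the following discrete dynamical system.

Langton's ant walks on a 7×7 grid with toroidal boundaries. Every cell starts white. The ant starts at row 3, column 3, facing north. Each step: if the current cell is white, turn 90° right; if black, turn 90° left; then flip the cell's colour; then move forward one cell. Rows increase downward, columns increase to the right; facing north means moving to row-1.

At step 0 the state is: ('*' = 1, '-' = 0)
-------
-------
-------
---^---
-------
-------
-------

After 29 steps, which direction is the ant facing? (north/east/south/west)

0) -------
-------
-------
---^---
-------
-------
-------
1) -------
-------
-------
---*>--
-------
-------
-------
2) -------
-------
-------
---**--
----v--
-------
-------
3) -------
-------
-------
---**--
---<*--
-------
-------
4) -------
-------
-------
---^*--
---**--
-------
-------
5) -------
-------
-------
--<-*--
---**--
-------
-------
6) -------
-------
--^----
--*-*--
---**--
-------
-------
7) -------
-------
--*>---
--*-*--
---**--
-------
-------
8) -------
-------
--**---
--*v*--
---**--
-------
-------
9) -------
-------
--**---
--<**--
---**--
-------
-------
10) -------
-------
--**---
---**--
--v**--
-------
-------
11) -------
-------
--**---
---**--
-<***--
-------
-------
12) -------
-------
--**---
-^-**--
-****--
-------
-------
13) -------
-------
--**---
-*>**--
-****--
-------
-------
14) -------
-------
--**---
-****--
-*v**--
-------
-------
15) -------
-------
--**---
-****--
-*->*--
-------
-------
16) -------
-------
--**---
-**^*--
-*--*--
-------
-------
17) -------
-------
--**---
-*<-*--
-*--*--
-------
-------
18) -------
-------
--**---
-*--*--
-*v-*--
-------
-------
19) -------
-------
--**---
-*--*--
-<*-*--
-------
-------
20) -------
-------
--**---
-*--*--
--*-*--
-v-----
-------
21) -------
-------
--**---
-*--*--
--*-*--
<*-----
-------
22) -------
-------
--**---
-*--*--
^-*-*--
**-----
-------
23) -------
-------
--**---
-*--*--
*>*-*--
**-----
-------
24) -------
-------
--**---
-*--*--
***-*--
*v-----
-------
25) -------
-------
--**---
-*--*--
***-*--
*->----
-------
26) -------
-------
--**---
-*--*--
***-*--
*-*----
--v----
27) -------
-------
--**---
-*--*--
***-*--
*-*----
-<*----
28) -------
-------
--**---
-*--*--
***-*--
*^*----
-**----
29) -------
-------
--**---
-*--*--
***-*--
**>----
-**----

east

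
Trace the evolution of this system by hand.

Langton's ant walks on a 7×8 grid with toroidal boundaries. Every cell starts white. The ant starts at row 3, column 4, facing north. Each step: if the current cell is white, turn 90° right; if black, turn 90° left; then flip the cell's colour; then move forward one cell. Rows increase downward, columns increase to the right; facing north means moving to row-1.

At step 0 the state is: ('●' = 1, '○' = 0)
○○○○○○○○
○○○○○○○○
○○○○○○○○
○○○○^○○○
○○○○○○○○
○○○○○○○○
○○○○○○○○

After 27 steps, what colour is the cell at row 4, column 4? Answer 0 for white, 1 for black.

[0] ○○○○○○○○
○○○○○○○○
○○○○○○○○
○○○○^○○○
○○○○○○○○
○○○○○○○○
○○○○○○○○
[1] ○○○○○○○○
○○○○○○○○
○○○○○○○○
○○○○●>○○
○○○○○○○○
○○○○○○○○
○○○○○○○○
[2] ○○○○○○○○
○○○○○○○○
○○○○○○○○
○○○○●●○○
○○○○○v○○
○○○○○○○○
○○○○○○○○
[3] ○○○○○○○○
○○○○○○○○
○○○○○○○○
○○○○●●○○
○○○○<●○○
○○○○○○○○
○○○○○○○○
[4] ○○○○○○○○
○○○○○○○○
○○○○○○○○
○○○○^●○○
○○○○●●○○
○○○○○○○○
○○○○○○○○
[5] ○○○○○○○○
○○○○○○○○
○○○○○○○○
○○○<○●○○
○○○○●●○○
○○○○○○○○
○○○○○○○○
[6] ○○○○○○○○
○○○○○○○○
○○○^○○○○
○○○●○●○○
○○○○●●○○
○○○○○○○○
○○○○○○○○
[7] ○○○○○○○○
○○○○○○○○
○○○●>○○○
○○○●○●○○
○○○○●●○○
○○○○○○○○
○○○○○○○○
[8] ○○○○○○○○
○○○○○○○○
○○○●●○○○
○○○●v●○○
○○○○●●○○
○○○○○○○○
○○○○○○○○
[9] ○○○○○○○○
○○○○○○○○
○○○●●○○○
○○○<●●○○
○○○○●●○○
○○○○○○○○
○○○○○○○○
[10] ○○○○○○○○
○○○○○○○○
○○○●●○○○
○○○○●●○○
○○○v●●○○
○○○○○○○○
○○○○○○○○
[11] ○○○○○○○○
○○○○○○○○
○○○●●○○○
○○○○●●○○
○○<●●●○○
○○○○○○○○
○○○○○○○○
[12] ○○○○○○○○
○○○○○○○○
○○○●●○○○
○○^○●●○○
○○●●●●○○
○○○○○○○○
○○○○○○○○
[13] ○○○○○○○○
○○○○○○○○
○○○●●○○○
○○●>●●○○
○○●●●●○○
○○○○○○○○
○○○○○○○○
[14] ○○○○○○○○
○○○○○○○○
○○○●●○○○
○○●●●●○○
○○●v●●○○
○○○○○○○○
○○○○○○○○
[15] ○○○○○○○○
○○○○○○○○
○○○●●○○○
○○●●●●○○
○○●○>●○○
○○○○○○○○
○○○○○○○○
[16] ○○○○○○○○
○○○○○○○○
○○○●●○○○
○○●●^●○○
○○●○○●○○
○○○○○○○○
○○○○○○○○
[17] ○○○○○○○○
○○○○○○○○
○○○●●○○○
○○●<○●○○
○○●○○●○○
○○○○○○○○
○○○○○○○○
[18] ○○○○○○○○
○○○○○○○○
○○○●●○○○
○○●○○●○○
○○●v○●○○
○○○○○○○○
○○○○○○○○
[19] ○○○○○○○○
○○○○○○○○
○○○●●○○○
○○●○○●○○
○○<●○●○○
○○○○○○○○
○○○○○○○○
[20] ○○○○○○○○
○○○○○○○○
○○○●●○○○
○○●○○●○○
○○○●○●○○
○○v○○○○○
○○○○○○○○
[21] ○○○○○○○○
○○○○○○○○
○○○●●○○○
○○●○○●○○
○○○●○●○○
○<●○○○○○
○○○○○○○○
[22] ○○○○○○○○
○○○○○○○○
○○○●●○○○
○○●○○●○○
○^○●○●○○
○●●○○○○○
○○○○○○○○
[23] ○○○○○○○○
○○○○○○○○
○○○●●○○○
○○●○○●○○
○●>●○●○○
○●●○○○○○
○○○○○○○○
[24] ○○○○○○○○
○○○○○○○○
○○○●●○○○
○○●○○●○○
○●●●○●○○
○●v○○○○○
○○○○○○○○
[25] ○○○○○○○○
○○○○○○○○
○○○●●○○○
○○●○○●○○
○●●●○●○○
○●○>○○○○
○○○○○○○○
[26] ○○○○○○○○
○○○○○○○○
○○○●●○○○
○○●○○●○○
○●●●○●○○
○●○●○○○○
○○○v○○○○
[27] ○○○○○○○○
○○○○○○○○
○○○●●○○○
○○●○○●○○
○●●●○●○○
○●○●○○○○
○○<●○○○○

0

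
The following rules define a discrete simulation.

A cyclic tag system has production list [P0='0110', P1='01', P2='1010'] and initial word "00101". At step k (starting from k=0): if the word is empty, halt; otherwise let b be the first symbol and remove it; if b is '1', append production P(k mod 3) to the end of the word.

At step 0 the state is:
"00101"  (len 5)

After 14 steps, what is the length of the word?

11

[0] "00101"  (len 5)
[1] "0101"  (len 4)
[2] "101"  (len 3)
[3] "011010"  (len 6)
[4] "11010"  (len 5)
[5] "101001"  (len 6)
[6] "010011010"  (len 9)
[7] "10011010"  (len 8)
[8] "001101001"  (len 9)
[9] "01101001"  (len 8)
[10] "1101001"  (len 7)
[11] "10100101"  (len 8)
[12] "01001011010"  (len 11)
[13] "1001011010"  (len 10)
[14] "00101101001"  (len 11)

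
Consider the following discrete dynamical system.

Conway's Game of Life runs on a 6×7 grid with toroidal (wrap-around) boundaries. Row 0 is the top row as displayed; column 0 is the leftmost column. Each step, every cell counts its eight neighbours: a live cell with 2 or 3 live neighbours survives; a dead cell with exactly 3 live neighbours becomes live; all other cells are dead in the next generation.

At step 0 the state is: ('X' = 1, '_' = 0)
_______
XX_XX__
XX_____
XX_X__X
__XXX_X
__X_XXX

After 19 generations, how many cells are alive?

11

step 0: _______
XX_XX__
XX_____
XX_X__X
__XXX_X
__X_XXX
step 1: XXX___X
XXX____
___XX__
___XXXX
_______
__X_X_X
step 2: _____XX
______X
XX____X
___X_X_
______X
__XX_XX
step 3: X___X__
_______
X____XX
_____X_
__XX__X
X___X__
step 4: _______
X____X_
_____XX
X___XX_
___XXXX
XX__XXX
step 5: _X__X__
_____X_
X______
X__X___
_X_X___
X__X___
step 6: ____X__
_______
______X
XXX____
XX_XX__
XX_XX__
step 7: ___XX__
_______
XX_____
__XX__X
____X_X
XX___X_
step 8: ____X__
_______
XXX____
_XXX_XX
_XXXX_X
X__X_XX
step 9: ____XXX
_X_____
X__X__X
_____XX
_______
XX____X
step 10: _X___XX
____X__
X____XX
X____XX
_____X_
X_____X
step 11: _____XX
____X__
X___X__
X___X__
_____X_
X______
step 12: _____XX
____X_X
___XXX_
____XXX
______X
_____X_
step 13: ____X_X
___X__X
___X___
___X__X
____X_X
_____X_
step 14: ____X_X
___XXX_
__XXX__
___XXX_
____X_X
____X_X
step 15: ______X
__X____
__X____
__X____
______X
X__XX_X
step 16: X__X_XX
_______
_XXX___
_______
X__X_XX
X_____X
step 17: X____X_
XX_XX_X
__X____
XX_XX_X
X____X_
_X_____
step 18: __X_XX_
XXXXXXX
_______
XXXXXXX
__X_XX_
XX_____
step 19: _______
XXX___X
_______
XXX___X
_______
_XX___X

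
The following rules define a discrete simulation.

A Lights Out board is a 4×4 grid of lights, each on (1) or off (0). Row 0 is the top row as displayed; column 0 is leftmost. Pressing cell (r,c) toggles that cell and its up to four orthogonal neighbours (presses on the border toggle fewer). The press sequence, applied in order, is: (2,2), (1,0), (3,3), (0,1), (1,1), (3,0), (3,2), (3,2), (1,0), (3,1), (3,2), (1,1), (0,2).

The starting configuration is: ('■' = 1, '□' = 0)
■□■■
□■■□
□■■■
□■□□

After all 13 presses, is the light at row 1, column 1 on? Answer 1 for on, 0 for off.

0) ■□■■
□■■□
□■■■
□■□□
1) ■□■■
□■□□
□□□□
□■■□
2) □□■■
■□□□
■□□□
□■■□
3) □□■■
■□□□
■□□■
□■□■
4) ■■□■
■■□□
■□□■
□■□■
5) ■□□■
□□■□
■■□■
□■□■
6) ■□□■
□□■□
□■□■
■□□■
7) ■□□■
□□■□
□■■■
■■■□
8) ■□□■
□□■□
□■□■
■□□■
9) □□□■
■■■□
■■□■
■□□■
10) □□□■
■■■□
■□□■
□■■■
11) □□□■
■■■□
■□■■
□□□□
12) □■□■
□□□□
■■■■
□□□□
13) □□■□
□□■□
■■■■
□□□□

0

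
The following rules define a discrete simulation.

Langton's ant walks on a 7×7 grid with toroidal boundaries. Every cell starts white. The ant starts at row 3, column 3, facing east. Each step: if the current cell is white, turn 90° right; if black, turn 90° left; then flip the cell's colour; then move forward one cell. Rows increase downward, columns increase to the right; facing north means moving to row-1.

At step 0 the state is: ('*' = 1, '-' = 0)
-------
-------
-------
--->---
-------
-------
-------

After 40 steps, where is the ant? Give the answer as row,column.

3,1

0) -------
-------
-------
--->---
-------
-------
-------
1) -------
-------
-------
---*---
---v---
-------
-------
2) -------
-------
-------
---*---
--<*---
-------
-------
3) -------
-------
-------
--^*---
--**---
-------
-------
4) -------
-------
-------
--*>---
--**---
-------
-------
5) -------
-------
---^---
--*----
--**---
-------
-------
6) -------
-------
---*>--
--*----
--**---
-------
-------
7) -------
-------
---**--
--*-v--
--**---
-------
-------
8) -------
-------
---**--
--*<*--
--**---
-------
-------
9) -------
-------
---^*--
--***--
--**---
-------
-------
10) -------
-------
--<-*--
--***--
--**---
-------
-------
11) -------
--^----
--*-*--
--***--
--**---
-------
-------
12) -------
--*>---
--*-*--
--***--
--**---
-------
-------
13) -------
--**---
--*v*--
--***--
--**---
-------
-------
14) -------
--**---
--<**--
--***--
--**---
-------
-------
15) -------
--**---
---**--
--v**--
--**---
-------
-------
16) -------
--**---
---**--
--->*--
--**---
-------
-------
17) -------
--**---
---^*--
----*--
--**---
-------
-------
18) -------
--**---
--<-*--
----*--
--**---
-------
-------
19) -------
--^*---
--*-*--
----*--
--**---
-------
-------
20) -------
-<-*---
--*-*--
----*--
--**---
-------
-------
21) -^-----
-*-*---
--*-*--
----*--
--**---
-------
-------
22) -*>----
-*-*---
--*-*--
----*--
--**---
-------
-------
23) -**----
-*v*---
--*-*--
----*--
--**---
-------
-------
24) -**----
-<**---
--*-*--
----*--
--**---
-------
-------
25) -**----
--**---
-v*-*--
----*--
--**---
-------
-------
26) -**----
--**---
<**-*--
----*--
--**---
-------
-------
27) -**----
^-**---
***-*--
----*--
--**---
-------
-------
28) -**----
*>**---
***-*--
----*--
--**---
-------
-------
29) -**----
****---
*v*-*--
----*--
--**---
-------
-------
30) -**----
****---
*->-*--
----*--
--**---
-------
-------
31) -**----
**^*---
*---*--
----*--
--**---
-------
-------
32) -**----
*<-*---
*---*--
----*--
--**---
-------
-------
33) -**----
*--*---
*v--*--
----*--
--**---
-------
-------
34) -**----
*--*---
<*--*--
----*--
--**---
-------
-------
35) -**----
*--*---
-*--*--
v---*--
--**---
-------
-------
36) -**----
*--*---
-*--*--
*---*-<
--**---
-------
-------
37) -**----
*--*---
-*--*-^
*---*-*
--**---
-------
-------
38) -**----
*--*---
>*--*-*
*---*-*
--**---
-------
-------
39) -**----
*--*---
**--*-*
v---*-*
--**---
-------
-------
40) -**----
*--*---
**--*-*
->--*-*
--**---
-------
-------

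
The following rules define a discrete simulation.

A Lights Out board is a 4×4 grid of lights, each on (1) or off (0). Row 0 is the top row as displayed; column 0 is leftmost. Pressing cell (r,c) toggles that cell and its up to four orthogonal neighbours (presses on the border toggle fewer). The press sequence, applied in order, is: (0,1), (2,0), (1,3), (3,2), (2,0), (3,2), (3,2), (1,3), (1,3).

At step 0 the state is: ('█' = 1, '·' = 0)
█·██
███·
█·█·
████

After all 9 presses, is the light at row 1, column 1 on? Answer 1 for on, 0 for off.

step 0: █·██
███·
█·█·
████
step 1: ·█·█
█·█·
█·█·
████
step 2: ·█·█
··█·
·██·
·███
step 3: ·█··
···█
·███
·███
step 4: ·█··
···█
·█·█
····
step 5: ·█··
█··█
█··█
█···
step 6: ·█··
█··█
█·██
████
step 7: ·█··
█··█
█··█
█···
step 8: ·█·█
█·█·
█···
█···
step 9: ·█··
█··█
█··█
█···

0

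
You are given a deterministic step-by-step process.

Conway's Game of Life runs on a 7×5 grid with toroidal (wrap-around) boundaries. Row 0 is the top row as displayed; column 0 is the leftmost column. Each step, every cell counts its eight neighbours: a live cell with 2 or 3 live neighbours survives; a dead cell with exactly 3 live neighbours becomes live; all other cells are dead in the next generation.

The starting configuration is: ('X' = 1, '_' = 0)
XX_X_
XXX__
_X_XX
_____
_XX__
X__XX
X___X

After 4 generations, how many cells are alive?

step 0: XX_X_
XXX__
_X_XX
_____
_XX__
X__XX
X___X
step 1: ___X_
_____
_X_XX
XX_X_
XXXXX
__XX_
__X__
step 2: _____
__XXX
_X_XX
_____
_____
X____
__X__
step 3: __X__
X_X_X
X___X
_____
_____
_____
_____
step 4: _X_X_
X___X
XX_XX
_____
_____
_____
_____

8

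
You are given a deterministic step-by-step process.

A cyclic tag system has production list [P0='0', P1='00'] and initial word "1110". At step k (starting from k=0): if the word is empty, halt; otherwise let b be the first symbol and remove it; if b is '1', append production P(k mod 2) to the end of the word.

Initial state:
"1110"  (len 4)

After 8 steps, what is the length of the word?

0

gen 0: "1110"  (len 4)
gen 1: "1100"  (len 4)
gen 2: "10000"  (len 5)
gen 3: "00000"  (len 5)
gen 4: "0000"  (len 4)
gen 5: "000"  (len 3)
gen 6: "00"  (len 2)
gen 7: "0"  (len 1)
gen 8: (halted — word empty)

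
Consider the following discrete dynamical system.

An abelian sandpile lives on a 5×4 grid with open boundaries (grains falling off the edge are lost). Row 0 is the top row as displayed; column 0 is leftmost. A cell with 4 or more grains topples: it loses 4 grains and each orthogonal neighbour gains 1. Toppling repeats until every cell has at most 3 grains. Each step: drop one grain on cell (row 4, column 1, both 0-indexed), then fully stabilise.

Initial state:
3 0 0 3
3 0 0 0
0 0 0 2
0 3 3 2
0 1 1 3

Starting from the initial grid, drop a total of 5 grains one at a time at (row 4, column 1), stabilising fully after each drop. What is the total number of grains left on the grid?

28

0) 3 0 0 3
3 0 0 0
0 0 0 2
0 3 3 2
0 1 1 3
1) 3 0 0 3
3 0 0 0
0 0 0 2
0 3 3 2
0 2 1 3
2) 3 0 0 3
3 0 0 0
0 0 0 2
0 3 3 2
0 3 1 3
3) 3 0 0 3
3 0 0 0
0 1 1 2
1 1 0 3
1 1 3 3
4) 3 0 0 3
3 0 0 0
0 1 1 2
1 1 0 3
1 2 3 3
5) 3 0 0 3
3 0 0 0
0 1 1 2
1 1 0 3
1 3 3 3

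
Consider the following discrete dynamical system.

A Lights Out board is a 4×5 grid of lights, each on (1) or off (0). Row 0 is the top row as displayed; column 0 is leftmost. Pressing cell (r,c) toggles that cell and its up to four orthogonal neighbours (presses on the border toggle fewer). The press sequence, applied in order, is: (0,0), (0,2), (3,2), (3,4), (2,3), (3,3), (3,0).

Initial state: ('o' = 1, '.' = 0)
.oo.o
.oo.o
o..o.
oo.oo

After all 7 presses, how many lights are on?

step 0: .oo.o
.oo.o
o..o.
oo.oo
step 1: o.o.o
ooo.o
o..o.
oo.oo
step 2: oo.oo
oo..o
o..o.
oo.oo
step 3: oo.oo
oo..o
o.oo.
o.o.o
step 4: oo.oo
oo..o
o.ooo
o.oo.
step 5: oo.oo
oo.oo
o....
o.o..
step 6: oo.oo
oo.oo
o..o.
o..oo
step 7: oo.oo
oo.oo
...o.
.o.oo

12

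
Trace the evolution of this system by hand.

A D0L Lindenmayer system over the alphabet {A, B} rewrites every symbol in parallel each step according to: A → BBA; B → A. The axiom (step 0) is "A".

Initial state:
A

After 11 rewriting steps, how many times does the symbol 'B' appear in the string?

t=0: A
t=1: BBA
t=2: AABBA
t=3: BBABBAAABBA
t=4: AABBAAABBABBABBAAABBA
t=5: BBABBAAABBABBABBAAABBAAABBAAABBABBABBAAABBA
t=6: AABBAAABBABBABBAAABBAAABBAAABBABBABBAAABBABBABBAAABBABBABBAAABBAAABBAAABBABBABBAAABBA
t=7: BBABBAAABBABBABBAAABBAAABBAAABBABBABBAAABBABBABBAAABBABBAB…ABBABBABBAAABBABBABBAAABBABBABBAAABBAAABBAAABBABBABBAAABBA  (len 171)
t=8: AABBAAABBABBABBAAABBAAABBAAABBABBABBAAABBABBABBAAABBABBABB…ABBABBABBAAABBABBABBAAABBABBABBAAABBAAABBAAABBABBABBAAABBA  (len 341)
t=9: BBABBAAABBABBABBAAABBAAABBAAABBABBABBAAABBABBABBAAABBABBAB…ABBABBABBAAABBABBABBAAABBABBABBAAABBAAABBAAABBABBABBAAABBA  (len 683)
t=10: AABBAAABBABBABBAAABBAAABBAAABBABBABBAAABBABBABBAAABBABBABB…ABBABBABBAAABBABBABBAAABBABBABBAAABBAAABBAAABBABBABBAAABBA  (len 1365)
t=11: BBABBAAABBABBABBAAABBAAABBAAABBABBABBAAABBABBABBAAABBABBAB…ABBABBABBAAABBABBABBAAABBABBABBAAABBAAABBAAABBABBABBAAABBA  (len 2731)

1366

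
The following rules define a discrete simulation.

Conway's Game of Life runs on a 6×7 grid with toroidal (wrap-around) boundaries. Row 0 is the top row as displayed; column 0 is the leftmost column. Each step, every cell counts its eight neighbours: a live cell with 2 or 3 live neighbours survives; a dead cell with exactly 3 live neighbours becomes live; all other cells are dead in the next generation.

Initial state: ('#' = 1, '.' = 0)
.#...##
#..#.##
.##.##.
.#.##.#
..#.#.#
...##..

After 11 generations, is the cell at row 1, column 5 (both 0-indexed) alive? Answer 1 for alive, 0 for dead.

[0] .#...##
#..#.##
.##.##.
.#.##.#
..#.#.#
...##..
[1] ..##...
...#...
.#.....
.#....#
#.#....
#.###.#
[2] .#.....
...#...
#.#....
.##....
..#..#.
#...#.#
[3] #......
.##....
..##...
..##...
#.##.##
##...##
[4] ..#....
.###...
.......
......#
...#.#.
..#.##.
[5] ....#..
.###...
..#....
.......
...#.##
..#.##.
[6] .#..##.
.###...
.###...
.......
...#.##
......#
[7] ##.###.
#......
.#.#...
...##..
.....##
#.....#
[8] .#..##.
#..#..#
..###..
..####.
#...###
.#.....
[9] .##.###
##....#
.#....#
.##....
###...#
.#.....
[10] ..#..##
.......
......#
......#
.......
...#...
[11] .......
.....##
.......
.......
.......
.......

1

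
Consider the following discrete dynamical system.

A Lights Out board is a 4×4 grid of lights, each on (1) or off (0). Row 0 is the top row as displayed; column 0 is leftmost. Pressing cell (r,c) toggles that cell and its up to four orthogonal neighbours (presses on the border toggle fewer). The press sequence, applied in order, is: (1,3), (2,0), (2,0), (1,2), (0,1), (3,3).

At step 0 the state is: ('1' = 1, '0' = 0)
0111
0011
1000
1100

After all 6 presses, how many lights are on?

10

gen 0: 0111
0011
1000
1100
gen 1: 0110
0000
1001
1100
gen 2: 0110
1000
0101
0100
gen 3: 0110
0000
1001
1100
gen 4: 0100
0111
1011
1100
gen 5: 1010
0011
1011
1100
gen 6: 1010
0011
1010
1111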